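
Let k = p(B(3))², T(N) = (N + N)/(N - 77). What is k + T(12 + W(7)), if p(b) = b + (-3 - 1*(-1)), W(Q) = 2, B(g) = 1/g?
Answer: 7/3 ≈ 2.3333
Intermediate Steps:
T(N) = 2*N/(-77 + N) (T(N) = (2*N)/(-77 + N) = 2*N/(-77 + N))
p(b) = -2 + b (p(b) = b + (-3 + 1) = b - 2 = -2 + b)
k = 25/9 (k = (-2 + 1/3)² = (-2 + ⅓)² = (-5/3)² = 25/9 ≈ 2.7778)
k + T(12 + W(7)) = 25/9 + 2*(12 + 2)/(-77 + (12 + 2)) = 25/9 + 2*14/(-77 + 14) = 25/9 + 2*14/(-63) = 25/9 + 2*14*(-1/63) = 25/9 - 4/9 = 7/3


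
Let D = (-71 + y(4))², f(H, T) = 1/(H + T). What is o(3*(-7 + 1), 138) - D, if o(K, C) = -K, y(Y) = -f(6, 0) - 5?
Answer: -208201/36 ≈ -5783.4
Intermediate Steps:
y(Y) = -31/6 (y(Y) = -1/(6 + 0) - 5 = -1/6 - 5 = -1*⅙ - 5 = -⅙ - 5 = -31/6)
D = 208849/36 (D = (-71 - 31/6)² = (-457/6)² = 208849/36 ≈ 5801.4)
o(3*(-7 + 1), 138) - D = -3*(-7 + 1) - 1*208849/36 = -3*(-6) - 208849/36 = -1*(-18) - 208849/36 = 18 - 208849/36 = -208201/36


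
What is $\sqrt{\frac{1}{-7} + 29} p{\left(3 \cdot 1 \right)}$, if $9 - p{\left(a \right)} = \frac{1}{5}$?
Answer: $\frac{44 \sqrt{1414}}{35} \approx 47.273$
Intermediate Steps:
$p{\left(a \right)} = \frac{44}{5}$ ($p{\left(a \right)} = 9 - \frac{1}{5} = \frac{44}{5}$)
$\sqrt{\frac{1}{-7} + 29} p{\left(3 \cdot 1 \right)} = \sqrt{\frac{1}{-7} + 29} \cdot \frac{44}{5} = \sqrt{- \frac{1}{7} + 29} \cdot \frac{44}{5} = \sqrt{\frac{202}{7}} \cdot \frac{44}{5} = \frac{\sqrt{1414}}{7} \cdot \frac{44}{5} = \frac{44 \sqrt{1414}}{35}$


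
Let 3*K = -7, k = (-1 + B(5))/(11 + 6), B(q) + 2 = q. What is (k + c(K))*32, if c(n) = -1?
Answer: -480/17 ≈ -28.235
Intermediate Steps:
B(q) = -2 + q
k = 2/17 (k = (-1 + (-2 + 5))/(11 + 6) = (-1 + 3)/17 = 2*(1/17) = 2/17 ≈ 0.11765)
K = -7/3 (K = (1/3)*(-7) = -7/3 ≈ -2.3333)
(k + c(K))*32 = (2/17 - 1)*32 = -15/17*32 = -480/17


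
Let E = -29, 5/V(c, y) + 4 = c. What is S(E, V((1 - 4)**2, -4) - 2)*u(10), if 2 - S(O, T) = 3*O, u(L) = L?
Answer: 890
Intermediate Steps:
V(c, y) = 5/(-4 + c)
S(O, T) = 2 - 3*O
S(E, V((1 - 4)**2, -4) - 2)*u(10) = (2 - 3*(-29))*10 = (2 + 87)*10 = 89*10 = 890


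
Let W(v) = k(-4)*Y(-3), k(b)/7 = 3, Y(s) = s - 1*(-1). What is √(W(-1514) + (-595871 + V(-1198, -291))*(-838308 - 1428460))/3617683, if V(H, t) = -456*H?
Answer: √112393157702/3617683 ≈ 0.092670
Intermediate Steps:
Y(s) = 1 + s (Y(s) = s + 1 = 1 + s)
k(b) = 21 (k(b) = 7*3 = 21)
W(v) = -42 (W(v) = 21*(1 - 3) = 21*(-2) = -42)
√(W(-1514) + (-595871 + V(-1198, -291))*(-838308 - 1428460))/3617683 = √(-42 + (-595871 - 456*(-1198))*(-838308 - 1428460))/3617683 = √(-42 + (-595871 + 546288)*(-2266768))*(1/3617683) = √(-42 - 49583*(-2266768))*(1/3617683) = √(-42 + 112393157744)*(1/3617683) = √112393157702*(1/3617683) = √112393157702/3617683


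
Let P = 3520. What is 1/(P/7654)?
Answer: 3827/1760 ≈ 2.1744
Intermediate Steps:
1/(P/7654) = 1/(3520/7654) = 1/(3520*(1/7654)) = 1/(1760/3827) = 3827/1760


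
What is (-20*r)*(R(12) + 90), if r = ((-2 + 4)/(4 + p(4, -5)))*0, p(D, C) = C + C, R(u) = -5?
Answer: 0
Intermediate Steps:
p(D, C) = 2*C
r = 0 (r = ((-2 + 4)/(4 + 2*(-5)))*0 = (2/(4 - 10))*0 = (2/(-6))*0 = (2*(-⅙))*0 = -⅓*0 = 0)
(-20*r)*(R(12) + 90) = (-20*0)*(-5 + 90) = 0*85 = 0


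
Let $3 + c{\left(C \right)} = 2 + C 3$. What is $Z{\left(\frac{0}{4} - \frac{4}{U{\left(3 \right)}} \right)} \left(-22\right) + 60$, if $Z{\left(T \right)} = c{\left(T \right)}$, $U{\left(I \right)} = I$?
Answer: $170$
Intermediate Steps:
$c{\left(C \right)} = -1 + 3 C$ ($c{\left(C \right)} = -3 + \left(2 + C 3\right) = -3 + \left(2 + 3 C\right) = -1 + 3 C$)
$Z{\left(T \right)} = -1 + 3 T$
$Z{\left(\frac{0}{4} - \frac{4}{U{\left(3 \right)}} \right)} \left(-22\right) + 60 = \left(-1 + 3 \left(\frac{0}{4} - \frac{4}{3}\right)\right) \left(-22\right) + 60 = \left(-1 + 3 \left(0 \cdot \frac{1}{4} - \frac{4}{3}\right)\right) \left(-22\right) + 60 = \left(-1 + 3 \left(0 - \frac{4}{3}\right)\right) \left(-22\right) + 60 = \left(-1 + 3 \left(- \frac{4}{3}\right)\right) \left(-22\right) + 60 = \left(-1 - 4\right) \left(-22\right) + 60 = \left(-5\right) \left(-22\right) + 60 = 110 + 60 = 170$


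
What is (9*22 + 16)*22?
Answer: 4708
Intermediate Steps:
(9*22 + 16)*22 = (198 + 16)*22 = 214*22 = 4708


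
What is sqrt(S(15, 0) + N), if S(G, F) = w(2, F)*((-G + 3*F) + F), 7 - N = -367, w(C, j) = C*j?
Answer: sqrt(374) ≈ 19.339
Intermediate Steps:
N = 374 (N = 7 - 1*(-367) = 7 + 367 = 374)
S(G, F) = 2*F*(-G + 4*F) (S(G, F) = (2*F)*((-G + 3*F) + F) = (2*F)*(-G + 4*F) = 2*F*(-G + 4*F))
sqrt(S(15, 0) + N) = sqrt(2*0*(-1*15 + 4*0) + 374) = sqrt(2*0*(-15 + 0) + 374) = sqrt(2*0*(-15) + 374) = sqrt(0 + 374) = sqrt(374)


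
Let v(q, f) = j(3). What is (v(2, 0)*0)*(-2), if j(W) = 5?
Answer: 0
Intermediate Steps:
v(q, f) = 5
(v(2, 0)*0)*(-2) = (5*0)*(-2) = 0*(-2) = 0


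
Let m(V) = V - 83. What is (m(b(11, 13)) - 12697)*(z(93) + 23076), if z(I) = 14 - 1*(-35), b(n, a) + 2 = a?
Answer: -295283125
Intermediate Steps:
b(n, a) = -2 + a
m(V) = -83 + V
z(I) = 49 (z(I) = 14 + 35 = 49)
(m(b(11, 13)) - 12697)*(z(93) + 23076) = ((-83 + (-2 + 13)) - 12697)*(49 + 23076) = ((-83 + 11) - 12697)*23125 = (-72 - 12697)*23125 = -12769*23125 = -295283125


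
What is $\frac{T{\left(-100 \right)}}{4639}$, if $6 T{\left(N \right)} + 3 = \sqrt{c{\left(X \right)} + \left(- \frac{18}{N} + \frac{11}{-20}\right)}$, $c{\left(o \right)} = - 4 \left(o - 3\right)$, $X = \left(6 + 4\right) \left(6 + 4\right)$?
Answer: $- \frac{1}{9278} + \frac{i \sqrt{38837}}{278340} \approx -0.00010778 + 0.00070802 i$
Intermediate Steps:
$X = 100$ ($X = 10 \cdot 10 = 100$)
$c{\left(o \right)} = 12 - 4 o$ ($c{\left(o \right)} = - 4 \left(-3 + o\right) = 12 - 4 o$)
$T{\left(N \right)} = - \frac{1}{2} + \frac{\sqrt{- \frac{7771}{20} - \frac{18}{N}}}{6}$ ($T{\left(N \right)} = - \frac{1}{2} + \frac{\sqrt{\left(12 - 400\right) + \left(- \frac{18}{N} + \frac{11}{-20}\right)}}{6} = - \frac{1}{2} + \frac{\sqrt{\left(12 - 400\right) + \left(- \frac{18}{N} + 11 \left(- \frac{1}{20}\right)\right)}}{6} = - \frac{1}{2} + \frac{\sqrt{-388 - \left(\frac{11}{20} + \frac{18}{N}\right)}}{6} = - \frac{1}{2} + \frac{\sqrt{- \frac{7771}{20} - \frac{18}{N}}}{6}$)
$\frac{T{\left(-100 \right)}}{4639} = \frac{- \frac{1}{2} + \frac{\sqrt{5} \sqrt{\frac{-360 - -777100}{-100}}}{60}}{4639} = \left(- \frac{1}{2} + \frac{\sqrt{5} \sqrt{- \frac{-360 + 777100}{100}}}{60}\right) \frac{1}{4639} = \left(- \frac{1}{2} + \frac{\sqrt{5} \sqrt{\left(- \frac{1}{100}\right) 776740}}{60}\right) \frac{1}{4639} = \left(- \frac{1}{2} + \frac{\sqrt{5} \sqrt{- \frac{38837}{5}}}{60}\right) \frac{1}{4639} = \left(- \frac{1}{2} + \frac{\sqrt{5} \frac{i \sqrt{194185}}{5}}{60}\right) \frac{1}{4639} = \left(- \frac{1}{2} + \frac{i \sqrt{38837}}{60}\right) \frac{1}{4639} = - \frac{1}{9278} + \frac{i \sqrt{38837}}{278340}$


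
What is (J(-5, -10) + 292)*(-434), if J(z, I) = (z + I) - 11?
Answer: -115444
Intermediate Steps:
J(z, I) = -11 + I + z (J(z, I) = (I + z) - 11 = -11 + I + z)
(J(-5, -10) + 292)*(-434) = ((-11 - 10 - 5) + 292)*(-434) = (-26 + 292)*(-434) = 266*(-434) = -115444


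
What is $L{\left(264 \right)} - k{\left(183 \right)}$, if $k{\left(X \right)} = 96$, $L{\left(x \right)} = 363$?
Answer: $267$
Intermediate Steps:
$L{\left(264 \right)} - k{\left(183 \right)} = 363 - 96 = 267$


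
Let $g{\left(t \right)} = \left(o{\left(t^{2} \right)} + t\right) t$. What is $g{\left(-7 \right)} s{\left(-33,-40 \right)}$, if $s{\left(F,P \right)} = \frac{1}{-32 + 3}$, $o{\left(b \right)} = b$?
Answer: $\frac{294}{29} \approx 10.138$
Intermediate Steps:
$g{\left(t \right)} = t \left(t + t^{2}\right)$ ($g{\left(t \right)} = \left(t^{2} + t\right) t = \left(t + t^{2}\right) t = t \left(t + t^{2}\right)$)
$s{\left(F,P \right)} = - \frac{1}{29}$ ($s{\left(F,P \right)} = \frac{1}{-29} = - \frac{1}{29}$)
$g{\left(-7 \right)} s{\left(-33,-40 \right)} = \left(-7\right)^{2} \left(1 - 7\right) \left(- \frac{1}{29}\right) = 49 \left(-6\right) \left(- \frac{1}{29}\right) = \left(-294\right) \left(- \frac{1}{29}\right) = \frac{294}{29}$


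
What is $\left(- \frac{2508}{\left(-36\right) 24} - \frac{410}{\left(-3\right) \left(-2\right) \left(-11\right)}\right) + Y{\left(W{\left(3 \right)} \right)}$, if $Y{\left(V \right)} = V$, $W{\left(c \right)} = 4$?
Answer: $\frac{10387}{792} \approx 13.115$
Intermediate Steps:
$\left(- \frac{2508}{\left(-36\right) 24} - \frac{410}{\left(-3\right) \left(-2\right) \left(-11\right)}\right) + Y{\left(W{\left(3 \right)} \right)} = \left(- \frac{2508}{\left(-36\right) 24} - \frac{410}{\left(-3\right) \left(-2\right) \left(-11\right)}\right) + 4 = \left(- \frac{2508}{-864} - \frac{410}{6 \left(-11\right)}\right) + 4 = \left(\left(-2508\right) \left(- \frac{1}{864}\right) - \frac{410}{-66}\right) + 4 = \left(\frac{209}{72} - - \frac{205}{33}\right) + 4 = \left(\frac{209}{72} + \frac{205}{33}\right) + 4 = \frac{7219}{792} + 4 = \frac{10387}{792}$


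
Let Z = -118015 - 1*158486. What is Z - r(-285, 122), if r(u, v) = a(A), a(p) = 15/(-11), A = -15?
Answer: -3041496/11 ≈ -2.7650e+5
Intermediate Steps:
a(p) = -15/11 (a(p) = 15*(-1/11) = -15/11)
Z = -276501 (Z = -118015 - 158486 = -276501)
r(u, v) = -15/11
Z - r(-285, 122) = -276501 - 1*(-15/11) = -276501 + 15/11 = -3041496/11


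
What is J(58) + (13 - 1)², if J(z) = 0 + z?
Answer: 202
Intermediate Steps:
J(z) = z
J(58) + (13 - 1)² = 58 + (13 - 1)² = 58 + 12² = 58 + 144 = 202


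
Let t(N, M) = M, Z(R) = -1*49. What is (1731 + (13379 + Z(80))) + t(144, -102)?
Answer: 14959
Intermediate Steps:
Z(R) = -49
(1731 + (13379 + Z(80))) + t(144, -102) = (1731 + (13379 - 49)) - 102 = (1731 + 13330) - 102 = 15061 - 102 = 14959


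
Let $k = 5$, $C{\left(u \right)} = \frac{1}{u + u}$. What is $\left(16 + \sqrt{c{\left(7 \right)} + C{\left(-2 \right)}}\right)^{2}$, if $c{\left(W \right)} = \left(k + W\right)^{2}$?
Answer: $\frac{1599}{4} + 80 \sqrt{23} \approx 783.42$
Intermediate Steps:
$C{\left(u \right)} = \frac{1}{2 u}$
$c{\left(W \right)} = \left(5 + W\right)^{2}$
$\left(16 + \sqrt{c{\left(7 \right)} + C{\left(-2 \right)}}\right)^{2} = \left(16 + \sqrt{\left(5 + 7\right)^{2} + \frac{1}{2 \left(-2\right)}}\right)^{2} = \left(16 + \sqrt{12^{2} + \frac{1}{2} \left(- \frac{1}{2}\right)}\right)^{2} = \left(16 + \sqrt{144 - \frac{1}{4}}\right)^{2} = \left(16 + \sqrt{\frac{575}{4}}\right)^{2} = \left(16 + \frac{5 \sqrt{23}}{2}\right)^{2}$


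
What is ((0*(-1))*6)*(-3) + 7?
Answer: 7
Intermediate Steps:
((0*(-1))*6)*(-3) + 7 = (0*6)*(-3) + 7 = 0*(-3) + 7 = 0 + 7 = 7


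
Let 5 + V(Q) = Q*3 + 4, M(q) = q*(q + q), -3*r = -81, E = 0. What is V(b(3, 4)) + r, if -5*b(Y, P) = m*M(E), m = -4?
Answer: 26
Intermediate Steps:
r = 27 (r = -1/3*(-81) = 27)
M(q) = 2*q**2 (M(q) = q*(2*q) = 2*q**2)
b(Y, P) = 0 (b(Y, P) = -(-4)*2*0**2/5 = -(-4)*2*0/5 = -(-4)*0/5 = -1/5*0 = 0)
V(Q) = -1 + 3*Q (V(Q) = -5 + (Q*3 + 4) = -5 + (3*Q + 4) = -5 + (4 + 3*Q) = -1 + 3*Q)
V(b(3, 4)) + r = (-1 + 3*0) + 27 = (-1 + 0) + 27 = -1 + 27 = 26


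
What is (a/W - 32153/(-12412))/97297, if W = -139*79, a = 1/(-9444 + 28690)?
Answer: 3397612744733/127612610810889332 ≈ 2.6624e-5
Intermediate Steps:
a = 1/19246 ≈ 5.1959e-5
W = -10981
(a/W - 32153/(-12412))/97297 = ((1/19246)/(-10981) - 32153/(-12412))/97297 = ((1/19246)*(-1/10981) - 32153*(-1/12412))*(1/97297) = (-1/211340326 + 32153/12412)*(1/97297) = (3397612744733/1311578063156)*(1/97297) = 3397612744733/127612610810889332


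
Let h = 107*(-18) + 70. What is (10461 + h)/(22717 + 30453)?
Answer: 1721/10634 ≈ 0.16184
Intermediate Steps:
h = -1856 (h = -1926 + 70 = -1856)
(10461 + h)/(22717 + 30453) = (10461 - 1856)/(22717 + 30453) = 8605/53170 = 8605*(1/53170) = 1721/10634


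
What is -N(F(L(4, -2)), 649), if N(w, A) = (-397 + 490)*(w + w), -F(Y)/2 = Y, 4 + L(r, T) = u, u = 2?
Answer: -744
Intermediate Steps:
L(r, T) = -2 (L(r, T) = -4 + 2 = -2)
F(Y) = -2*Y
N(w, A) = 186*w (N(w, A) = 93*(2*w) = 186*w)
-N(F(L(4, -2)), 649) = -186*(-2*(-2)) = -186*4 = -1*744 = -744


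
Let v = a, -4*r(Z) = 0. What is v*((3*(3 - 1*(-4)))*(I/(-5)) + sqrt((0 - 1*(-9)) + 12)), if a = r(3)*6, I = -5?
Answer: 0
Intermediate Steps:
r(Z) = 0 (r(Z) = -1/4*0 = 0)
a = 0 (a = 0*6 = 0)
v = 0
v*((3*(3 - 1*(-4)))*(I/(-5)) + sqrt((0 - 1*(-9)) + 12)) = 0*((3*(3 - 1*(-4)))*(-5/(-5)) + sqrt((0 - 1*(-9)) + 12)) = 0*((3*(3 + 4))*(-5*(-1/5)) + sqrt((0 + 9) + 12)) = 0*((3*7)*1 + sqrt(9 + 12)) = 0*(21*1 + sqrt(21)) = 0*(21 + sqrt(21)) = 0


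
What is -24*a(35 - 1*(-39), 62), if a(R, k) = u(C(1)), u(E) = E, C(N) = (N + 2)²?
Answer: -216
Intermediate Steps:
C(N) = (2 + N)²
a(R, k) = 9 (a(R, k) = (2 + 1)² = 3² = 9)
-24*a(35 - 1*(-39), 62) = -24*9 = -216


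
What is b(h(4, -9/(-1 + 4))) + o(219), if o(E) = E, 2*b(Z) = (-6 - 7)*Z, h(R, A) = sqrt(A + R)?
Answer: 425/2 ≈ 212.50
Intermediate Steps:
b(Z) = -13*Z/2 (b(Z) = ((-6 - 7)*Z)/2 = (-13*Z)/2 = -13*Z/2)
b(h(4, -9/(-1 + 4))) + o(219) = -13*sqrt(-9/(-1 + 4) + 4)/2 + 219 = -13*sqrt(-9/3 + 4)/2 + 219 = -13*sqrt(-9*1/3 + 4)/2 + 219 = -13*sqrt(-3 + 4)/2 + 219 = -13*sqrt(1)/2 + 219 = -13/2*1 + 219 = -13/2 + 219 = 425/2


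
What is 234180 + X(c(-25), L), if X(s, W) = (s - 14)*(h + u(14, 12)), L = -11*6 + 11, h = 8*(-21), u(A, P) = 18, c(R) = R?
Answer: 240030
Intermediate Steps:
h = -168
L = -55 (L = -66 + 11 = -55)
X(s, W) = 2100 - 150*s (X(s, W) = (s - 14)*(-168 + 18) = (-14 + s)*(-150) = 2100 - 150*s)
234180 + X(c(-25), L) = 234180 + (2100 - 150*(-25)) = 234180 + (2100 + 3750) = 234180 + 5850 = 240030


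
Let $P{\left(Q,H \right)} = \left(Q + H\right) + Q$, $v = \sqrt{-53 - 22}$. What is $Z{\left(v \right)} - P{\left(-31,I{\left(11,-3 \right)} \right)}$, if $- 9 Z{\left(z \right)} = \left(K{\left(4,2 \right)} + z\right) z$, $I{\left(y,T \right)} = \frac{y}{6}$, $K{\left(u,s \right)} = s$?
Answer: $\frac{137}{2} - \frac{10 i \sqrt{3}}{9} \approx 68.5 - 1.9245 i$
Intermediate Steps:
$v = 5 i \sqrt{3}$ ($v = \sqrt{-75} = 5 i \sqrt{3} \approx 8.6602 i$)
$I{\left(y,T \right)} = \frac{y}{6}$ ($I{\left(y,T \right)} = y \frac{1}{6} = \frac{y}{6}$)
$Z{\left(z \right)} = - \frac{z \left(2 + z\right)}{9}$ ($Z{\left(z \right)} = - \frac{\left(2 + z\right) z}{9} = - \frac{z \left(2 + z\right)}{9}$)
$P{\left(Q,H \right)} = H + 2 Q$ ($P{\left(Q,H \right)} = \left(H + Q\right) + Q = H + 2 Q$)
$Z{\left(v \right)} - P{\left(-31,I{\left(11,-3 \right)} \right)} = - \frac{5 i \sqrt{3} \left(2 + 5 i \sqrt{3}\right)}{9} - \left(\frac{1}{6} \cdot 11 + 2 \left(-31\right)\right) = - \frac{5 i \sqrt{3} \left(2 + 5 i \sqrt{3}\right)}{9} - \left(\frac{11}{6} - 62\right) = - \frac{5 i \sqrt{3} \left(2 + 5 i \sqrt{3}\right)}{9} - - \frac{361}{6} = - \frac{5 i \sqrt{3} \left(2 + 5 i \sqrt{3}\right)}{9} + \frac{361}{6} = \frac{361}{6} - \frac{5 i \sqrt{3} \left(2 + 5 i \sqrt{3}\right)}{9}$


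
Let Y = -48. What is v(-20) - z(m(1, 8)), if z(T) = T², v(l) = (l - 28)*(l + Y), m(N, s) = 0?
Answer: 3264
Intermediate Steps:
v(l) = (-48 + l)*(-28 + l) (v(l) = (l - 28)*(l - 48) = (-28 + l)*(-48 + l) = (-48 + l)*(-28 + l))
v(-20) - z(m(1, 8)) = (1344 + (-20)² - 76*(-20)) - 1*0² = (1344 + 400 + 1520) - 1*0 = 3264 + 0 = 3264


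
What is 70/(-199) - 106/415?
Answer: -50144/82585 ≈ -0.60718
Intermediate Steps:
70/(-199) - 106/415 = 70*(-1/199) - 106*1/415 = -70/199 - 106/415 = -50144/82585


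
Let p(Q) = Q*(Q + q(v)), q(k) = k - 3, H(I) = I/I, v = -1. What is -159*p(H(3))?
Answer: 477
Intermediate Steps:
H(I) = 1
q(k) = -3 + k
p(Q) = Q*(-4 + Q) (p(Q) = Q*(Q + (-3 - 1)) = Q*(Q - 4) = Q*(-4 + Q))
-159*p(H(3)) = -159*(-4 + 1) = -159*(-3) = 477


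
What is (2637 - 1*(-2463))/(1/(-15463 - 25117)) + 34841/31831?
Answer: -6587680063159/31831 ≈ -2.0696e+8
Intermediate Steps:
(2637 - 1*(-2463))/(1/(-15463 - 25117)) + 34841/31831 = (2637 + 2463)/(1/(-40580)) + 34841*(1/31831) = 5100/(-1/40580) + 34841/31831 = 5100*(-40580) + 34841/31831 = -206958000 + 34841/31831 = -6587680063159/31831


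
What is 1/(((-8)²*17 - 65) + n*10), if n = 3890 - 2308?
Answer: 1/16843 ≈ 5.9372e-5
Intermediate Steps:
n = 1582
1/(((-8)²*17 - 65) + n*10) = 1/(((-8)²*17 - 65) + 1582*10) = 1/((64*17 - 65) + 15820) = 1/((1088 - 65) + 15820) = 1/(1023 + 15820) = 1/16843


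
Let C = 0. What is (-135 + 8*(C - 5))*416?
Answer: -72800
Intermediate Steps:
(-135 + 8*(C - 5))*416 = (-135 + 8*(0 - 5))*416 = (-135 + 8*(-5))*416 = (-135 - 40)*416 = -175*416 = -72800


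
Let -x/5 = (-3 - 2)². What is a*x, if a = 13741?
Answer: -1717625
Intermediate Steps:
x = -125 (x = -5*(-3 - 2)² = -5*(-5)² = -5*25 = -125)
a*x = 13741*(-125) = -1717625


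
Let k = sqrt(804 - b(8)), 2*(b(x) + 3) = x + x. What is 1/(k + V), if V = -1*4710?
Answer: -4710/22183301 - sqrt(799)/22183301 ≈ -0.00021360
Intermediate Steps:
b(x) = -3 + x (b(x) = -3 + (x + x)/2 = -3 + (2*x)/2 = -3 + x)
V = -4710
k = sqrt(799) (k = sqrt(804 - (-3 + 8)) = sqrt(804 - 1*5) = sqrt(804 - 5) = sqrt(799) ≈ 28.267)
1/(k + V) = 1/(sqrt(799) - 4710) = 1/(-4710 + sqrt(799))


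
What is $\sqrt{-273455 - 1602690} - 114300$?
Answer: $-114300 + i \sqrt{1876145} \approx -1.143 \cdot 10^{5} + 1369.7 i$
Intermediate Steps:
$\sqrt{-273455 - 1602690} - 114300 = \sqrt{-1876145} - 114300 = i \sqrt{1876145} - 114300 = -114300 + i \sqrt{1876145}$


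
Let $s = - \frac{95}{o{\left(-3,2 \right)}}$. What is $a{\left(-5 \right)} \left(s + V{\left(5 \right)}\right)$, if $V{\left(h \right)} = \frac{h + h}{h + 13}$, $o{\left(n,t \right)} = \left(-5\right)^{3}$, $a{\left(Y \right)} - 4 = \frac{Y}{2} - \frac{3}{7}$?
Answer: $\frac{148}{105} \approx 1.4095$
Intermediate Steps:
$a{\left(Y \right)} = \frac{25}{7} + \frac{Y}{2}$ ($a{\left(Y \right)} = 4 + \left(\frac{Y}{2} - \frac{3}{7}\right) = 4 + \left(- \frac{3}{7} + \frac{Y}{2}\right) = \frac{25}{7} + \frac{Y}{2}$)
$o{\left(n,t \right)} = -125$
$V{\left(h \right)} = \frac{2 h}{13 + h}$
$s = \frac{19}{25}$ ($s = - \frac{95}{-125} = \left(-95\right) \left(- \frac{1}{125}\right) = \frac{19}{25} \approx 0.76$)
$a{\left(-5 \right)} \left(s + V{\left(5 \right)}\right) = \left(\frac{25}{7} + \frac{1}{2} \left(-5\right)\right) \left(\frac{19}{25} + 2 \cdot 5 \frac{1}{13 + 5}\right) = \left(\frac{25}{7} - \frac{5}{2}\right) \left(\frac{19}{25} + 2 \cdot 5 \cdot \frac{1}{18}\right) = \frac{15 \left(\frac{19}{25} + 2 \cdot 5 \cdot \frac{1}{18}\right)}{14} = \frac{15 \left(\frac{19}{25} + \frac{5}{9}\right)}{14} = \frac{15}{14} \cdot \frac{296}{225} = \frac{148}{105}$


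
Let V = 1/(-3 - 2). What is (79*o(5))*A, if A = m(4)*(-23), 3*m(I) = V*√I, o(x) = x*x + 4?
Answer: 105386/15 ≈ 7025.7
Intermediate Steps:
V = -⅕ (V = 1/(-5) = -⅕ ≈ -0.20000)
o(x) = 4 + x² (o(x) = x² + 4 = 4 + x²)
m(I) = -√I/15 (m(I) = (-√I/5)/3 = -√I/15)
A = 46/15 (A = -√4/15*(-23) = -1/15*2*(-23) = -2/15*(-23) = 46/15 ≈ 3.0667)
(79*o(5))*A = (79*(4 + 5²))*(46/15) = (79*(4 + 25))*(46/15) = (79*29)*(46/15) = 2291*(46/15) = 105386/15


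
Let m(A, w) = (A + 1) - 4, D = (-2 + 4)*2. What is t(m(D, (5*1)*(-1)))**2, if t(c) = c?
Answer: 1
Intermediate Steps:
D = 4 (D = 2*2 = 4)
m(A, w) = -3 + A (m(A, w) = (1 + A) - 4 = -3 + A)
t(m(D, (5*1)*(-1)))**2 = (-3 + 4)**2 = 1**2 = 1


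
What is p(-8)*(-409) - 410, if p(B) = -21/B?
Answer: -11869/8 ≈ -1483.6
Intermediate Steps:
p(-8)*(-409) - 410 = -21/(-8)*(-409) - 410 = -21*(-1/8)*(-409) - 410 = (21/8)*(-409) - 410 = -8589/8 - 410 = -11869/8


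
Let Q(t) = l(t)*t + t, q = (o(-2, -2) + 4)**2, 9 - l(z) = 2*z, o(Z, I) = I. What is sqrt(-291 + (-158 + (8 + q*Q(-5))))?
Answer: 29*I ≈ 29.0*I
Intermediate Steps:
l(z) = 9 - 2*z
q = 4 (q = (-2 + 4)**2 = 2**2 = 4)
Q(t) = t + t*(9 - 2*t) (Q(t) = (9 - 2*t)*t + t = t*(9 - 2*t) + t = t + t*(9 - 2*t))
sqrt(-291 + (-158 + (8 + q*Q(-5)))) = sqrt(-291 + (-158 + (8 + 4*(2*(-5)*(5 - 1*(-5)))))) = sqrt(-291 + (-158 + (8 + 4*(2*(-5)*(5 + 5))))) = sqrt(-291 + (-158 + (8 + 4*(2*(-5)*10)))) = sqrt(-291 + (-158 + (8 + 4*(-100)))) = sqrt(-291 + (-158 + (8 - 400))) = sqrt(-291 + (-158 - 392)) = sqrt(-291 - 550) = sqrt(-841) = 29*I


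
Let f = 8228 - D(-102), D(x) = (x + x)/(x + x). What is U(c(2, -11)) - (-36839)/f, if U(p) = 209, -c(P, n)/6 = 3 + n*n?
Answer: 1756282/8227 ≈ 213.48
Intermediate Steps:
c(P, n) = -18 - 6*n² (c(P, n) = -6*(3 + n*n) = -6*(3 + n²) = -18 - 6*n²)
D(x) = 1 (D(x) = (2*x)/((2*x)) = (2*x)*(1/(2*x)) = 1)
f = 8227 (f = 8228 - 1*1 = 8228 - 1 = 8227)
U(c(2, -11)) - (-36839)/f = 209 - (-36839)/8227 = 209 - 1*(-36839/8227) = 209 + 36839/8227 = 1756282/8227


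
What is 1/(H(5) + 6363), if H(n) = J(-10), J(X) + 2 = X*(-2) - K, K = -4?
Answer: 1/6385 ≈ 0.00015662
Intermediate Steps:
J(X) = 2 - 2*X (J(X) = -2 + (X*(-2) - 1*(-4)) = -2 + (-2*X + 4) = -2 + (4 - 2*X) = 2 - 2*X)
H(n) = 22 (H(n) = 2 - 2*(-10) = 2 + 20 = 22)
1/(H(5) + 6363) = 1/(22 + 6363) = 1/6385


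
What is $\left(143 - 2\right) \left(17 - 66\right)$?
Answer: $-6909$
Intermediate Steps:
$\left(143 - 2\right) \left(17 - 66\right) = 141 \left(-49\right) = -6909$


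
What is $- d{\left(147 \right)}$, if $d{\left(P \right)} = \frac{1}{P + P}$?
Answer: $- \frac{1}{294} \approx -0.0034014$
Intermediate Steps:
$d{\left(P \right)} = \frac{1}{2 P}$
$- d{\left(147 \right)} = - \frac{1}{2 \cdot 147} = \left(-1\right) \frac{1}{294} = - \frac{1}{294}$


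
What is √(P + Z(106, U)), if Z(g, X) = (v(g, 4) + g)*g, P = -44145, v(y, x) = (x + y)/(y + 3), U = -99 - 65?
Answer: 9*I*√4811369/109 ≈ 181.11*I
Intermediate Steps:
U = -164
v(y, x) = (x + y)/(3 + y)
Z(g, X) = g*(g + (4 + g)/(3 + g)) (Z(g, X) = ((4 + g)/(3 + g) + g)*g = (g + (4 + g)/(3 + g))*g = g*(g + (4 + g)/(3 + g)))
√(P + Z(106, U)) = √(-44145 + 106*(4 + 106 + 106*(3 + 106))/(3 + 106)) = √(-44145 + 106*(4 + 106 + 106*109)/109) = √(-44145 + 106*(1/109)*(4 + 106 + 11554)) = √(-44145 + 106*(1/109)*11664) = √(-44145 + 1236384/109) = √(-3575421/109) = 9*I*√4811369/109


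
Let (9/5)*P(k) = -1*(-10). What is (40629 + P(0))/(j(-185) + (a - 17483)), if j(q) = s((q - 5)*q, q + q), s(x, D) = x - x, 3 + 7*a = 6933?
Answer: -365711/148437 ≈ -2.4637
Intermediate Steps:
P(k) = 50/9 (P(k) = 5*(-1*(-10))/9 = (5/9)*10 = 50/9)
a = 990 (a = -3/7 + (⅐)*6933 = -3/7 + 6933/7 = 990)
s(x, D) = 0
j(q) = 0
(40629 + P(0))/(j(-185) + (a - 17483)) = (40629 + 50/9)/(0 + (990 - 17483)) = 365711/(9*(0 - 16493)) = (365711/9)/(-16493) = (365711/9)*(-1/16493) = -365711/148437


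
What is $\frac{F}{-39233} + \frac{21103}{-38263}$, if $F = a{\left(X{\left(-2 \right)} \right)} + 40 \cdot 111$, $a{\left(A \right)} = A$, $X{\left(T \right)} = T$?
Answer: $- \frac{997745193}{1501172279} \approx -0.66464$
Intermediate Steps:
$F = 4438$ ($F = -2 + 40 \cdot 111 = -2 + 4440 = 4438$)
$\frac{F}{-39233} + \frac{21103}{-38263} = \frac{4438}{-39233} + \frac{21103}{-38263} = 4438 \left(- \frac{1}{39233}\right) + 21103 \left(- \frac{1}{38263}\right) = - \frac{4438}{39233} - \frac{21103}{38263} = - \frac{997745193}{1501172279}$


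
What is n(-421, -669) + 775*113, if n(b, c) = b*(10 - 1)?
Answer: 83786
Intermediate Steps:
n(b, c) = 9*b (n(b, c) = b*9 = 9*b)
n(-421, -669) + 775*113 = 9*(-421) + 775*113 = -3789 + 87575 = 83786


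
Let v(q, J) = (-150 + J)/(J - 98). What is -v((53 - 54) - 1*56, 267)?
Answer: -9/13 ≈ -0.69231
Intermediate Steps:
v(q, J) = (-150 + J)/(-98 + J)
-v((53 - 54) - 1*56, 267) = -(-150 + 267)/(-98 + 267) = -117/169 = -1*9/13 = -9/13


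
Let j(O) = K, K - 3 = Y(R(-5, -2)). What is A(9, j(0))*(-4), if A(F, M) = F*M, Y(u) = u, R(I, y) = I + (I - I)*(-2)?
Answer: 72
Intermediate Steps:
R(I, y) = I (R(I, y) = I + 0*(-2) = I + 0 = I)
K = -2 (K = 3 - 5 = -2)
j(O) = -2
A(9, j(0))*(-4) = (9*(-2))*(-4) = -18*(-4) = 72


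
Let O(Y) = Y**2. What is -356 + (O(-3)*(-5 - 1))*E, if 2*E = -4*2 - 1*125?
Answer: 3235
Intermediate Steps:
E = -133/2 (E = (-4*2 - 1*125)/2 = (-8 - 125)/2 = (1/2)*(-133) = -133/2 ≈ -66.500)
-356 + (O(-3)*(-5 - 1))*E = -356 + ((-3)**2*(-5 - 1))*(-133/2) = -356 + (9*(-6))*(-133/2) = -356 - 54*(-133/2) = -356 + 3591 = 3235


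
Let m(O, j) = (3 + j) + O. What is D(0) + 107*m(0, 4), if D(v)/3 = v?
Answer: 749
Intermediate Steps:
D(v) = 3*v
m(O, j) = 3 + O + j
D(0) + 107*m(0, 4) = 3*0 + 107*(3 + 0 + 4) = 0 + 107*7 = 0 + 749 = 749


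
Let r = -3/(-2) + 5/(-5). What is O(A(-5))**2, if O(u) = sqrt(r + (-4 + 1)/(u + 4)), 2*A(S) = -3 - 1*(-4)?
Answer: -1/6 ≈ -0.16667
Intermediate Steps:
A(S) = 1/2 (A(S) = (-3 - 1*(-4))/2 = (-3 + 4)/2 = (1/2)*1 = 1/2)
r = 1/2 (r = -3*(-1/2) + 5*(-1/5) = 3/2 - 1 = 1/2 ≈ 0.50000)
O(u) = sqrt(1/2 - 3/(4 + u)) (O(u) = sqrt(1/2 + (-4 + 1)/(u + 4)) = sqrt(1/2 - 3/(4 + u)))
O(A(-5))**2 = (sqrt(2)*sqrt((-2 + 1/2)/(4 + 1/2))/2)**2 = (sqrt(2)*sqrt(-3/2/(9/2))/2)**2 = (sqrt(2)*sqrt((2/9)*(-3/2))/2)**2 = (sqrt(2)*sqrt(-1/3)/2)**2 = (sqrt(2)*(I*sqrt(3)/3)/2)**2 = (I*sqrt(6)/6)**2 = -1/6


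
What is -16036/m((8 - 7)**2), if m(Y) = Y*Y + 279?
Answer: -4009/70 ≈ -57.271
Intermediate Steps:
m(Y) = 279 + Y**2 (m(Y) = Y**2 + 279 = 279 + Y**2)
-16036/m((8 - 7)**2) = -16036/(279 + ((8 - 7)**2)**2) = -16036/(279 + (1**2)**2) = -16036/(279 + 1**2) = -16036/(279 + 1) = -16036/280 = -16036*1/280 = -4009/70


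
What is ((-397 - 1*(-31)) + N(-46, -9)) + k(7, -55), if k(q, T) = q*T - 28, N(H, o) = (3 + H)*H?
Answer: 1199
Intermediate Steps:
N(H, o) = H*(3 + H)
k(q, T) = -28 + T*q (k(q, T) = T*q - 28 = -28 + T*q)
((-397 - 1*(-31)) + N(-46, -9)) + k(7, -55) = ((-397 - 1*(-31)) - 46*(3 - 46)) + (-28 - 55*7) = ((-397 + 31) - 46*(-43)) + (-28 - 385) = (-366 + 1978) - 413 = 1612 - 413 = 1199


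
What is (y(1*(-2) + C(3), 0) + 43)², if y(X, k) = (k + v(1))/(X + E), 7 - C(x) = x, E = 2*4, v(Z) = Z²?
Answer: 185761/100 ≈ 1857.6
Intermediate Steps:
E = 8
C(x) = 7 - x
y(X, k) = (1 + k)/(8 + X) (y(X, k) = (k + 1²)/(X + 8) = (k + 1)/(8 + X) = (1 + k)/(8 + X))
(y(1*(-2) + C(3), 0) + 43)² = ((1 + 0)/(8 + (1*(-2) + (7 - 1*3))) + 43)² = (1/(8 + (-2 + (7 - 3))) + 43)² = (1/(8 + (-2 + 4)) + 43)² = (1/(8 + 2) + 43)² = (1/10 + 43)² = ((⅒)*1 + 43)² = (⅒ + 43)² = (431/10)² = 185761/100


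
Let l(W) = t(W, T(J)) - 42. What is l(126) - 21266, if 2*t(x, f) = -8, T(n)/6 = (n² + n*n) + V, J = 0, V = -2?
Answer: -21312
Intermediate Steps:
T(n) = -12 + 12*n² (T(n) = 6*((n² + n*n) - 2) = 6*((n² + n²) - 2) = 6*(2*n² - 2) = 6*(-2 + 2*n²) = -12 + 12*n²)
t(x, f) = -4 (t(x, f) = (½)*(-8) = -4)
l(W) = -46 (l(W) = -4 - 42 = -46)
l(126) - 21266 = -46 - 21266 = -21312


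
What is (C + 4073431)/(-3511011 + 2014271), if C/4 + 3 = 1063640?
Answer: -8327979/1496740 ≈ -5.5641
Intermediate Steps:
C = 4254548 (C = -12 + 4*1063640 = -12 + 4254560 = 4254548)
(C + 4073431)/(-3511011 + 2014271) = (4254548 + 4073431)/(-3511011 + 2014271) = 8327979/(-1496740) = 8327979*(-1/1496740) = -8327979/1496740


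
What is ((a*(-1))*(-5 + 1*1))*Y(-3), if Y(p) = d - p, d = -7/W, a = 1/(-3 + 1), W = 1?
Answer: 8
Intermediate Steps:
a = -½ (a = 1/(-2) = -½ ≈ -0.50000)
d = -7 (d = -7/1 = -7*1 = -7)
Y(p) = -7 - p
((a*(-1))*(-5 + 1*1))*Y(-3) = ((-½*(-1))*(-5 + 1*1))*(-7 - 1*(-3)) = ((-5 + 1)/2)*(-7 + 3) = ((½)*(-4))*(-4) = -2*(-4) = 8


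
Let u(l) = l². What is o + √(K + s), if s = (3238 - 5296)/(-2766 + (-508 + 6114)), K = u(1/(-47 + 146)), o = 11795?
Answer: 11795 + I*√3579752195/70290 ≈ 11795.0 + 0.8512*I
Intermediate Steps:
K = 1/9801 (K = (1/(-47 + 146))² = (1/99)² = 1/9801 ≈ 0.00010203)
s = -1029/1420 (s = -2058/(-2766 + 5606) = -2058/2840 = -2058*1/2840 = -1029/1420 ≈ -0.72465)
o + √(K + s) = 11795 + √(1/9801 - 1029/1420) = 11795 + √(-10083809/13917420) = 11795 + I*√3579752195/70290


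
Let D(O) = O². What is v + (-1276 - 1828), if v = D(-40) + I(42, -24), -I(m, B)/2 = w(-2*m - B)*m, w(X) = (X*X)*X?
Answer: 18142496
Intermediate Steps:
w(X) = X³ (w(X) = X²*X = X³)
I(m, B) = -2*m*(-B - 2*m)³ (I(m, B) = -2*(-2*m - B)³*m = -2*(-B - 2*m)³*m = -2*m*(-B - 2*m)³)
v = 18145600 (v = (-40)² + 2*42*(-24 + 2*42)³ = 1600 + 2*42*(-24 + 84)³ = 1600 + 2*42*60³ = 1600 + 2*42*216000 = 1600 + 18144000 = 18145600)
v + (-1276 - 1828) = 18145600 + (-1276 - 1828) = 18145600 - 3104 = 18142496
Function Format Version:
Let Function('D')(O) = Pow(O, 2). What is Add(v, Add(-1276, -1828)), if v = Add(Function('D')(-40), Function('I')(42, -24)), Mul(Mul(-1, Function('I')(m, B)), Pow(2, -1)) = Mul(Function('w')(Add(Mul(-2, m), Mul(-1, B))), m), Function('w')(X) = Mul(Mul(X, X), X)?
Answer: 18142496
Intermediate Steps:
Function('w')(X) = Pow(X, 3) (Function('w')(X) = Mul(Pow(X, 2), X) = Pow(X, 3))
Function('I')(m, B) = Mul(-2, m, Pow(Add(Mul(-1, B), Mul(-2, m)), 3)) (Function('I')(m, B) = Mul(-2, Mul(Pow(Add(Mul(-2, m), Mul(-1, B)), 3), m)) = Mul(-2, Mul(Pow(Add(Mul(-1, B), Mul(-2, m)), 3), m)) = Mul(-2, Mul(m, Pow(Add(Mul(-1, B), Mul(-2, m)), 3))) = Mul(-2, m, Pow(Add(Mul(-1, B), Mul(-2, m)), 3)))
v = 18145600 (v = Add(Pow(-40, 2), Mul(2, 42, Pow(Add(-24, Mul(2, 42)), 3))) = Add(1600, Mul(2, 42, Pow(Add(-24, 84), 3))) = Add(1600, Mul(2, 42, Pow(60, 3))) = Add(1600, Mul(2, 42, 216000)) = Add(1600, 18144000) = 18145600)
Add(v, Add(-1276, -1828)) = Add(18145600, Add(-1276, -1828)) = Add(18145600, -3104) = 18142496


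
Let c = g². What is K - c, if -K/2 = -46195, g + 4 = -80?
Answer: 85334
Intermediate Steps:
g = -84 (g = -4 - 80 = -84)
c = 7056 (c = (-84)² = 7056)
K = 92390 (K = -2*(-46195) = 92390)
K - c = 92390 - 1*7056 = 92390 - 7056 = 85334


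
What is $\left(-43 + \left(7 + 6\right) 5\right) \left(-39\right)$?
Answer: $-858$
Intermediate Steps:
$\left(-43 + \left(7 + 6\right) 5\right) \left(-39\right) = \left(-43 + 13 \cdot 5\right) \left(-39\right) = \left(-43 + 65\right) \left(-39\right) = 22 \left(-39\right) = -858$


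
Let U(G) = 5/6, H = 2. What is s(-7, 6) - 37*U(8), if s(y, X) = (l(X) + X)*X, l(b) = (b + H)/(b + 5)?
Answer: 629/66 ≈ 9.5303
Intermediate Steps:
U(G) = ⅚ (U(G) = 5*(⅙) = ⅚)
l(b) = (2 + b)/(5 + b) (l(b) = (b + 2)/(b + 5) = (2 + b)/(5 + b))
s(y, X) = X*(X + (2 + X)/(5 + X)) (s(y, X) = ((2 + X)/(5 + X) + X)*X = (X + (2 + X)/(5 + X))*X = X*(X + (2 + X)/(5 + X)))
s(-7, 6) - 37*U(8) = 6*(2 + 6 + 6*(5 + 6))/(5 + 6) - 37*⅚ = 6*(2 + 6 + 6*11)/11 - 185/6 = 6*(1/11)*(2 + 6 + 66) - 185/6 = 6*(1/11)*74 - 185/6 = 444/11 - 185/6 = 629/66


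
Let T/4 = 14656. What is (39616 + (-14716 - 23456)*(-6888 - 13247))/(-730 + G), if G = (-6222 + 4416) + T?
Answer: 192158209/14022 ≈ 13704.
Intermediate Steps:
T = 58624 (T = 4*14656 = 58624)
G = 56818 (G = (-6222 + 4416) + 58624 = -1806 + 58624 = 56818)
(39616 + (-14716 - 23456)*(-6888 - 13247))/(-730 + G) = (39616 + (-14716 - 23456)*(-6888 - 13247))/(-730 + 56818) = (39616 - 38172*(-20135))/56088 = (39616 + 768593220)*(1/56088) = 768632836*(1/56088) = 192158209/14022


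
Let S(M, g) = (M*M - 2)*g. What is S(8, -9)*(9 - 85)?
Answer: 42408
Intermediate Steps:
S(M, g) = g*(-2 + M²) (S(M, g) = (M² - 2)*g = (-2 + M²)*g = g*(-2 + M²))
S(8, -9)*(9 - 85) = (-9*(-2 + 8²))*(9 - 85) = -9*(-2 + 64)*(-76) = -9*62*(-76) = -558*(-76) = 42408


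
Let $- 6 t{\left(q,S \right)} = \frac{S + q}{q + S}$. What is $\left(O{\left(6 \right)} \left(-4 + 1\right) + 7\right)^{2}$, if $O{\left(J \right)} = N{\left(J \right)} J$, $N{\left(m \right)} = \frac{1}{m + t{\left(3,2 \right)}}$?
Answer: $\frac{18769}{1225} \approx 15.322$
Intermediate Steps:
$t{\left(q,S \right)} = - \frac{1}{6}$ ($t{\left(q,S \right)} = - \frac{\left(S + q\right) \frac{1}{q + S}}{6} = - \frac{\left(S + q\right) \frac{1}{S + q}}{6} = \left(- \frac{1}{6}\right) 1 = - \frac{1}{6}$)
$N{\left(m \right)} = \frac{1}{- \frac{1}{6} + m}$ ($N{\left(m \right)} = \frac{1}{m - \frac{1}{6}} = \frac{1}{- \frac{1}{6} + m}$)
$O{\left(J \right)} = \frac{6 J}{-1 + 6 J}$ ($O{\left(J \right)} = \frac{6}{-1 + 6 J} J = \frac{6 J}{-1 + 6 J}$)
$\left(O{\left(6 \right)} \left(-4 + 1\right) + 7\right)^{2} = \left(6 \cdot 6 \frac{1}{-1 + 6 \cdot 6} \left(-4 + 1\right) + 7\right)^{2} = \left(6 \cdot 6 \frac{1}{-1 + 36} \left(-3\right) + 7\right)^{2} = \left(6 \cdot 6 \cdot \frac{1}{35} \left(-3\right) + 7\right)^{2} = \left(\frac{36}{35} \left(-3\right) + 7\right)^{2} = \left(- \frac{108}{35} + 7\right)^{2} = \left(\frac{137}{35}\right)^{2} = \frac{18769}{1225}$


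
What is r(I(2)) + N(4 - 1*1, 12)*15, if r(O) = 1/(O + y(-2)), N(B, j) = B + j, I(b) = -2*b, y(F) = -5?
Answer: 2024/9 ≈ 224.89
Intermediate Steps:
r(O) = 1/(-5 + O) (r(O) = 1/(O - 5) = 1/(-5 + O))
r(I(2)) + N(4 - 1*1, 12)*15 = 1/(-5 - 2*2) + ((4 - 1*1) + 12)*15 = 1/(-5 - 4) + ((4 - 1) + 12)*15 = 1/(-9) + (3 + 12)*15 = -1/9 + 15*15 = -1/9 + 225 = 2024/9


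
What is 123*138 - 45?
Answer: 16929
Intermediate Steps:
123*138 - 45 = 16974 - 45 = 16929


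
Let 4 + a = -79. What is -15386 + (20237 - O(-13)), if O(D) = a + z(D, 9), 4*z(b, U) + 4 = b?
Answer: 19753/4 ≈ 4938.3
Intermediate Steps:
a = -83 (a = -4 - 79 = -83)
z(b, U) = -1 + b/4
O(D) = -84 + D/4 (O(D) = -83 + (-1 + D/4) = -84 + D/4)
-15386 + (20237 - O(-13)) = -15386 + (20237 - (-84 + (¼)*(-13))) = -15386 + (20237 - (-84 - 13/4)) = -15386 + (20237 - 1*(-349/4)) = -15386 + (20237 + 349/4) = -15386 + 81297/4 = 19753/4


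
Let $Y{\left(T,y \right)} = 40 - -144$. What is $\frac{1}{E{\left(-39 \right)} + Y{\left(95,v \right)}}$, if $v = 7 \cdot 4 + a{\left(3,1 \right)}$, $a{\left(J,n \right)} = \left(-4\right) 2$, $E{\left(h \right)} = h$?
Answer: $\frac{1}{145} \approx 0.0068966$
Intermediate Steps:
$a{\left(J,n \right)} = -8$
$v = 20$ ($v = 7 \cdot 4 - 8 = 28 - 8 = 20$)
$Y{\left(T,y \right)} = 184$ ($Y{\left(T,y \right)} = 40 + 144 = 184$)
$\frac{1}{E{\left(-39 \right)} + Y{\left(95,v \right)}} = \frac{1}{-39 + 184} = \frac{1}{145}$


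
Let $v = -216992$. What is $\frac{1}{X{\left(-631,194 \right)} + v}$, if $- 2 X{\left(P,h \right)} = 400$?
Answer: $- \frac{1}{217192} \approx -4.6042 \cdot 10^{-6}$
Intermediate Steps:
$X{\left(P,h \right)} = -200$ ($X{\left(P,h \right)} = \left(- \frac{1}{2}\right) 400 = -200$)
$\frac{1}{X{\left(-631,194 \right)} + v} = \frac{1}{-200 - 216992} = \frac{1}{-217192} = - \frac{1}{217192}$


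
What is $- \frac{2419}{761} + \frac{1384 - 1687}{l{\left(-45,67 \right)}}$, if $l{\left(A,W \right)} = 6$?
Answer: $- \frac{81699}{1522} \approx -53.679$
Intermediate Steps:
$- \frac{2419}{761} + \frac{1384 - 1687}{l{\left(-45,67 \right)}} = - \frac{2419}{761} + \frac{1384 - 1687}{6} = \left(-2419\right) \frac{1}{761} + \left(1384 - 1687\right) \frac{1}{6} = - \frac{2419}{761} - \frac{101}{2} = - \frac{81699}{1522}$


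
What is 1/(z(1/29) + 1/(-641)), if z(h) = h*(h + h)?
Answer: 539081/441 ≈ 1222.4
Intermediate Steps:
z(h) = 2*h² (z(h) = h*(2*h) = 2*h²)
1/(z(1/29) + 1/(-641)) = 1/(2*(1/29)² + 1/(-641)) = 1/(2*(1/29)² - 1/641) = 1/(2*(1/841) - 1/641) = 1/(2/841 - 1/641) = 1/(441/539081) = 539081/441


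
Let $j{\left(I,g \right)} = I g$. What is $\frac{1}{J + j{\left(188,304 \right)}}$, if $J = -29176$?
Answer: $\frac{1}{27976} \approx 3.5745 \cdot 10^{-5}$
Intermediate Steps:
$\frac{1}{J + j{\left(188,304 \right)}} = \frac{1}{-29176 + 188 \cdot 304} = \frac{1}{-29176 + 57152} = \frac{1}{27976}$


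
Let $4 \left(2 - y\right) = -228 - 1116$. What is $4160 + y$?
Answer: $4498$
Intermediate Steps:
$y = 338$ ($y = 2 - \frac{-228 - 1116}{4} = 2 - -336 = 2 + 336 = 338$)
$4160 + y = 4160 + 338 = 4498$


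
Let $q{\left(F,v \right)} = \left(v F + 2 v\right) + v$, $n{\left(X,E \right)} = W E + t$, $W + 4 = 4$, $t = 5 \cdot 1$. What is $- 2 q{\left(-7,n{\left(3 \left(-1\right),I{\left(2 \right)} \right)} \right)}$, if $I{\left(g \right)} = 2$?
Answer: $40$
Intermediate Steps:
$t = 5$
$W = 0$ ($W = -4 + 4 = 0$)
$n{\left(X,E \right)} = 5$ ($n{\left(X,E \right)} = 0 E + 5 = 0 + 5 = 5$)
$q{\left(F,v \right)} = 3 v + F v$ ($q{\left(F,v \right)} = \left(F v + 2 v\right) + v = \left(2 v + F v\right) + v = 3 v + F v$)
$- 2 q{\left(-7,n{\left(3 \left(-1\right),I{\left(2 \right)} \right)} \right)} = - 2 \cdot 5 \left(3 - 7\right) = - 2 \cdot 5 \left(-4\right) = \left(-2\right) \left(-20\right) = 40$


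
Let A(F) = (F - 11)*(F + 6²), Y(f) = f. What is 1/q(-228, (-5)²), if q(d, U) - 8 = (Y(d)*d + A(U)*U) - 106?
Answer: 1/73236 ≈ 1.3654e-5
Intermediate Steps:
A(F) = (-11 + F)*(36 + F) (A(F) = (-11 + F)*(F + 36) = (-11 + F)*(36 + F))
q(d, U) = -98 + d² + U*(-396 + U² + 25*U) (q(d, U) = 8 + ((d*d + (-396 + U² + 25*U)*U) - 106) = 8 + ((d² + U*(-396 + U² + 25*U)) - 106) = 8 + (-106 + d² + U*(-396 + U² + 25*U)) = -98 + d² + U*(-396 + U² + 25*U))
1/q(-228, (-5)²) = 1/(-98 + (-228)² + (-5)²*(-396 + ((-5)²)² + 25*(-5)²)) = 1/(-98 + 51984 + 25*(-396 + 25² + 25*25)) = 1/(-98 + 51984 + 25*(-396 + 625 + 625)) = 1/(-98 + 51984 + 25*854) = 1/(-98 + 51984 + 21350) = 1/73236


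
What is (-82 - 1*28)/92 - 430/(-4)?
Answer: 2445/23 ≈ 106.30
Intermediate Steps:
(-82 - 1*28)/92 - 430/(-4) = (-82 - 28)*(1/92) - 430*(-¼) = -110*1/92 + 215/2 = -55/46 + 215/2 = 2445/23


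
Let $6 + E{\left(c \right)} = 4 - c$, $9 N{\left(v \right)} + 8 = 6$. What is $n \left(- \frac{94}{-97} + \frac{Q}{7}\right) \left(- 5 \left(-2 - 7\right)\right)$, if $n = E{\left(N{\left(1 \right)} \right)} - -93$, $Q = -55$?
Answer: $- \frac{19199085}{679} \approx -28276.0$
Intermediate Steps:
$N{\left(v \right)} = - \frac{2}{9}$ ($N{\left(v \right)} = - \frac{8}{9} + \frac{1}{9} \cdot 6 = - \frac{8}{9} + \frac{2}{3} = - \frac{2}{9}$)
$E{\left(c \right)} = -2 - c$ ($E{\left(c \right)} = -6 - \left(-4 + c\right) = -2 - c$)
$n = \frac{821}{9}$ ($n = \left(-2 - - \frac{2}{9}\right) - -93 = \left(-2 + \frac{2}{9}\right) + 93 = - \frac{16}{9} + 93 = \frac{821}{9} \approx 91.222$)
$n \left(- \frac{94}{-97} + \frac{Q}{7}\right) \left(- 5 \left(-2 - 7\right)\right) = \frac{821 \left(- \frac{94}{-97} - \frac{55}{7}\right)}{9} \left(- 5 \left(-2 - 7\right)\right) = \frac{821 \left(\left(-94\right) \left(- \frac{1}{97}\right) - \frac{55}{7}\right)}{9} \left(\left(-5\right) \left(-9\right)\right) = \frac{821 \left(\frac{94}{97} - \frac{55}{7}\right)}{9} \cdot 45 = \frac{821}{9} \left(- \frac{4677}{679}\right) 45 = \left(- \frac{1279939}{2037}\right) 45 = - \frac{19199085}{679}$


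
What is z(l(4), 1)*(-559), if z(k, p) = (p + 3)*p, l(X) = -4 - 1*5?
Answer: -2236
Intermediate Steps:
l(X) = -9 (l(X) = -4 - 5 = -9)
z(k, p) = p*(3 + p) (z(k, p) = (3 + p)*p = p*(3 + p))
z(l(4), 1)*(-559) = (1*(3 + 1))*(-559) = (1*4)*(-559) = 4*(-559) = -2236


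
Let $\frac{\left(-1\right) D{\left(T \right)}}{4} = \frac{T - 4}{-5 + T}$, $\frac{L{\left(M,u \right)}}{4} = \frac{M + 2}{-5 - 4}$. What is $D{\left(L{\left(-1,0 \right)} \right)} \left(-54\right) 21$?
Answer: $\frac{25920}{7} \approx 3702.9$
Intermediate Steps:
$L{\left(M,u \right)} = - \frac{8}{9} - \frac{4 M}{9}$ ($L{\left(M,u \right)} = 4 \frac{M + 2}{-5 - 4} = 4 \frac{2 + M}{-9} = 4 \left(2 + M\right) \left(- \frac{1}{9}\right) = 4 \left(- \frac{2}{9} - \frac{M}{9}\right) = - \frac{8}{9} - \frac{4 M}{9}$)
$D{\left(T \right)} = - \frac{4 \left(-4 + T\right)}{-5 + T}$ ($D{\left(T \right)} = - 4 \frac{T - 4}{-5 + T} = - 4 \frac{-4 + T}{-5 + T} = - \frac{4 \left(-4 + T\right)}{-5 + T}$)
$D{\left(L{\left(-1,0 \right)} \right)} \left(-54\right) 21 = \frac{4 \left(4 - \left(- \frac{8}{9} - - \frac{4}{9}\right)\right)}{-5 - \frac{4}{9}} \left(-54\right) 21 = \frac{4 \left(4 - \left(- \frac{8}{9} + \frac{4}{9}\right)\right)}{-5 + \left(- \frac{8}{9} + \frac{4}{9}\right)} \left(-54\right) 21 = \frac{4 \left(4 - - \frac{4}{9}\right)}{-5 - \frac{4}{9}} \left(-54\right) 21 = \frac{4 \left(4 + \frac{4}{9}\right)}{- \frac{49}{9}} \left(-54\right) 21 = 4 \left(- \frac{9}{49}\right) \frac{40}{9} \left(-54\right) 21 = \left(- \frac{160}{49}\right) \left(-54\right) 21 = \frac{8640}{49} \cdot 21 = \frac{25920}{7}$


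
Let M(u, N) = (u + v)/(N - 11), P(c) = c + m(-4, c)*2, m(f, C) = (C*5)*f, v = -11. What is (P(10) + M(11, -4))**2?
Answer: 152100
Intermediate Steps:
m(f, C) = 5*C*f (m(f, C) = (5*C)*f = 5*C*f)
P(c) = -39*c (P(c) = c + (5*c*(-4))*2 = c - 20*c*2 = c - 40*c = -39*c)
M(u, N) = (-11 + u)/(-11 + N) (M(u, N) = (u - 11)/(N - 11) = (-11 + u)/(-11 + N))
(P(10) + M(11, -4))**2 = (-39*10 + (-11 + 11)/(-11 - 4))**2 = (-390 + 0/(-15))**2 = (-390 - 1/15*0)**2 = (-390 + 0)**2 = (-390)**2 = 152100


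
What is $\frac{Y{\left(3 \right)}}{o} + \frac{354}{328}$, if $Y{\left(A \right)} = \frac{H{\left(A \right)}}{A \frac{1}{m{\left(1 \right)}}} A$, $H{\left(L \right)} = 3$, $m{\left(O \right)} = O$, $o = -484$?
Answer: $\frac{10647}{9922} \approx 1.0731$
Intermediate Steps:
$Y{\left(A \right)} = 3$ ($Y{\left(A \right)} = \frac{3}{A 1^{-1}} A = \frac{3}{A 1} A = \frac{3}{A} A = 3$)
$\frac{Y{\left(3 \right)}}{o} + \frac{354}{328} = \frac{3}{-484} + \frac{354}{328} = 3 \left(- \frac{1}{484}\right) + 354 \cdot \frac{1}{328} = - \frac{3}{484} + \frac{177}{164} = \frac{10647}{9922}$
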